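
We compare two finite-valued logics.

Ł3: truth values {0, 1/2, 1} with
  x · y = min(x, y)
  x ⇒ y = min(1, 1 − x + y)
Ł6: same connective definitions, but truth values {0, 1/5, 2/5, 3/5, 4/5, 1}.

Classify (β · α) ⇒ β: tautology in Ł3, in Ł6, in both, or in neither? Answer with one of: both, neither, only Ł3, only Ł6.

both

In Ł3: every assignment gives 1 — tautology.
In Ł6: every assignment gives 1 — tautology.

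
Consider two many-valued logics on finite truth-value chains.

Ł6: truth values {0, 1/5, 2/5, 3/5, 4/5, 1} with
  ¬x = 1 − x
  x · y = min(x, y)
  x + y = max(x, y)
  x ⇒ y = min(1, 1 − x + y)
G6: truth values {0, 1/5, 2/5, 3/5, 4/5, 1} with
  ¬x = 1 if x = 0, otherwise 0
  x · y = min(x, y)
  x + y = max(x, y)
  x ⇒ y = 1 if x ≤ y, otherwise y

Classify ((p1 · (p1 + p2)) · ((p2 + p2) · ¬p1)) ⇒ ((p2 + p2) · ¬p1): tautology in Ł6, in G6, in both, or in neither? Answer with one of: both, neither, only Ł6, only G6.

both

In Ł6: every assignment gives 1 — tautology.
In G6: every assignment gives 1 — tautology.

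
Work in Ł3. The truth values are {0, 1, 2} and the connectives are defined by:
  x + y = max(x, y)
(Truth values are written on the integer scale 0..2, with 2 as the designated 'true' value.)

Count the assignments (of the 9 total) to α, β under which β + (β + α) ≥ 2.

α = 0, β = 0 ↦ 0  <
α = 0, β = 1 ↦ 1  <
α = 0, β = 2 ↦ 2  ≥
α = 1, β = 0 ↦ 1  <
α = 1, β = 1 ↦ 1  <
α = 1, β = 2 ↦ 2  ≥
α = 2, β = 0 ↦ 2  ≥
α = 2, β = 1 ↦ 2  ≥
α = 2, β = 2 ↦ 2  ≥
So 5 of the 9 assignments meet the threshold.

5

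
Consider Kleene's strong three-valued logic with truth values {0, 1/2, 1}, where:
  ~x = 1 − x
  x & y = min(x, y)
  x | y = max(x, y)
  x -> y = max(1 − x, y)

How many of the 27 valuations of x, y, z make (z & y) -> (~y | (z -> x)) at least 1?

19

value 1: 19 assignments (counts)
value 1/2: 7 assignments
value 0: 1 assignment
So 19 of the 27 assignments meet the threshold.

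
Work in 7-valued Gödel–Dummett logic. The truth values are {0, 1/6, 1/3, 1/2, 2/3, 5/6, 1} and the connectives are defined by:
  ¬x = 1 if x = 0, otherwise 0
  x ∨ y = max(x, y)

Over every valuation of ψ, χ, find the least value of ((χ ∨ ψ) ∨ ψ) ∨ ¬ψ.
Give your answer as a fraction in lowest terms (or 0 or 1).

1/6

Take ψ = 1/6, χ = 0:
χ ∨ ψ = 0 ∨ 1/6 = 1/6
(χ ∨ ψ) ∨ ψ = 1/6 ∨ 1/6 = 1/6
¬ψ = ¬1/6 = 0
((χ ∨ ψ) ∨ ψ) ∨ ¬ψ = 1/6 ∨ 0 = 1/6
No assignment yields a value below 1/6, so this is the minimum.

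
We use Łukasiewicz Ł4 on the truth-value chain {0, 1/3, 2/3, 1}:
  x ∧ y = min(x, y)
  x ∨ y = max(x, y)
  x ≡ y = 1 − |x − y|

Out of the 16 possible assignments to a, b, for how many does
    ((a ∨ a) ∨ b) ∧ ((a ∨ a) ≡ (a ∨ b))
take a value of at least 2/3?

9

a = 0, b = 0 ↦ 0  <
a = 0, b = 1/3 ↦ 1/3  <
a = 0, b = 2/3 ↦ 1/3  <
a = 0, b = 1 ↦ 0  <
a = 1/3, b = 0 ↦ 1/3  <
a = 1/3, b = 1/3 ↦ 1/3  <
a = 1/3, b = 2/3 ↦ 2/3  ≥
a = 1/3, b = 1 ↦ 1/3  <
a = 2/3, b = 0 ↦ 2/3  ≥
a = 2/3, b = 1/3 ↦ 2/3  ≥
a = 2/3, b = 2/3 ↦ 2/3  ≥
a = 2/3, b = 1 ↦ 2/3  ≥
a = 1, b = 0 ↦ 1  ≥
a = 1, b = 1/3 ↦ 1  ≥
a = 1, b = 2/3 ↦ 1  ≥
a = 1, b = 1 ↦ 1  ≥
So 9 of the 16 assignments meet the threshold.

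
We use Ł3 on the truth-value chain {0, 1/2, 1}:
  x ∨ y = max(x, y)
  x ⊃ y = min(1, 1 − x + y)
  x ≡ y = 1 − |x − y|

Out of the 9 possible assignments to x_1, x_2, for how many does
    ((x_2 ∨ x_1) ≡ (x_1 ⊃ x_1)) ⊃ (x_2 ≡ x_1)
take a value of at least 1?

x_1 = 0, x_2 = 0 ↦ 1  ≥
x_1 = 0, x_2 = 1/2 ↦ 1  ≥
x_1 = 0, x_2 = 1 ↦ 0  <
x_1 = 1/2, x_2 = 0 ↦ 1  ≥
x_1 = 1/2, x_2 = 1/2 ↦ 1  ≥
x_1 = 1/2, x_2 = 1 ↦ 1/2  <
x_1 = 1, x_2 = 0 ↦ 0  <
x_1 = 1, x_2 = 1/2 ↦ 1/2  <
x_1 = 1, x_2 = 1 ↦ 1  ≥
So 5 of the 9 assignments meet the threshold.

5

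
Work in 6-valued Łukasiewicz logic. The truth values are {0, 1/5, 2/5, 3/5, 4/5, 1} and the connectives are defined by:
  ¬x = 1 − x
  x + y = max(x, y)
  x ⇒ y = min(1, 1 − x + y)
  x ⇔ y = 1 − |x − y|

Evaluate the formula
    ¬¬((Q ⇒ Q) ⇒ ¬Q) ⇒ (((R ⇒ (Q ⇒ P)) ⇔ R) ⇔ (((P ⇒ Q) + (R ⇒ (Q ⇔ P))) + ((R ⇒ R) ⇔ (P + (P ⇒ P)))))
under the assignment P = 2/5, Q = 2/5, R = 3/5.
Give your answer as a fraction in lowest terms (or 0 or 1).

Q ⇒ Q = 2/5 ⇒ 2/5 = 1
¬Q = ¬2/5 = 3/5
(Q ⇒ Q) ⇒ ¬Q = 1 ⇒ 3/5 = 3/5
¬((Q ⇒ Q) ⇒ ¬Q) = ¬3/5 = 2/5
¬¬((Q ⇒ Q) ⇒ ¬Q) = ¬2/5 = 3/5
Q ⇒ P = 2/5 ⇒ 2/5 = 1
R ⇒ (Q ⇒ P) = 3/5 ⇒ 1 = 1
(R ⇒ (Q ⇒ P)) ⇔ R = 1 ⇔ 3/5 = 3/5
P ⇒ Q = 2/5 ⇒ 2/5 = 1
Q ⇔ P = 2/5 ⇔ 2/5 = 1
R ⇒ (Q ⇔ P) = 3/5 ⇒ 1 = 1
(P ⇒ Q) + (R ⇒ (Q ⇔ P)) = 1 + 1 = 1
R ⇒ R = 3/5 ⇒ 3/5 = 1
P ⇒ P = 2/5 ⇒ 2/5 = 1
P + (P ⇒ P) = 2/5 + 1 = 1
(R ⇒ R) ⇔ (P + (P ⇒ P)) = 1 ⇔ 1 = 1
((P ⇒ Q) + (R ⇒ (Q ⇔ P))) + ((R ⇒ R) ⇔ (P + (P ⇒ P))) = 1 + 1 = 1
((R ⇒ (Q ⇒ P)) ⇔ R) ⇔ (((P ⇒ Q) + (R ⇒ (Q ⇔ P))) + ((R ⇒ R) ⇔ (P + (P ⇒ P)))) = 3/5 ⇔ 1 = 3/5
¬¬((Q ⇒ Q) ⇒ ¬Q) ⇒ (((R ⇒ (Q ⇒ P)) ⇔ R) ⇔ (((P ⇒ Q) + (R ⇒ (Q ⇔ P))) + ((R ⇒ R) ⇔ (P + (P ⇒ P))))) = 3/5 ⇒ 3/5 = 1

1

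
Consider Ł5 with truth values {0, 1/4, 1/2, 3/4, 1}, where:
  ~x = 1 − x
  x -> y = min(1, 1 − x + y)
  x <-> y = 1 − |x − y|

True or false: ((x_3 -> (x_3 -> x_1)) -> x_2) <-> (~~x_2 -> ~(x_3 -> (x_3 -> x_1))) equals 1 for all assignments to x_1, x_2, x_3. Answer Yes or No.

Counterexample: take x_1 = 0, x_2 = 0, x_3 = 0.
x_3 -> x_1 = 0 -> 0 = 1
x_3 -> (x_3 -> x_1) = 0 -> 1 = 1
(x_3 -> (x_3 -> x_1)) -> x_2 = 1 -> 0 = 0
~x_2 = ~0 = 1
~~x_2 = ~1 = 0
x_3 -> x_1 = 0 -> 0 = 1
x_3 -> (x_3 -> x_1) = 0 -> 1 = 1
~(x_3 -> (x_3 -> x_1)) = ~1 = 0
~~x_2 -> ~(x_3 -> (x_3 -> x_1)) = 0 -> 0 = 1
((x_3 -> (x_3 -> x_1)) -> x_2) <-> (~~x_2 -> ~(x_3 -> (x_3 -> x_1))) = 0 <-> 1 = 0
This gives 0 ≠ 1.

No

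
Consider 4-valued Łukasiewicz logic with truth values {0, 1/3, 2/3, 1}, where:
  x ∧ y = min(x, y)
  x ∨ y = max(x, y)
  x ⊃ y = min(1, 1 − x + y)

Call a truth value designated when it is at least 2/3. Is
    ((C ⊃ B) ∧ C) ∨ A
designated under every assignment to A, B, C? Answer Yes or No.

Counterexample: take A = 0, B = 0, C = 0.
C ⊃ B = 0 ⊃ 0 = 1
(C ⊃ B) ∧ C = 1 ∧ 0 = 0
((C ⊃ B) ∧ C) ∨ A = 0 ∨ 0 = 0
This gives 0, which is below 2/3.

No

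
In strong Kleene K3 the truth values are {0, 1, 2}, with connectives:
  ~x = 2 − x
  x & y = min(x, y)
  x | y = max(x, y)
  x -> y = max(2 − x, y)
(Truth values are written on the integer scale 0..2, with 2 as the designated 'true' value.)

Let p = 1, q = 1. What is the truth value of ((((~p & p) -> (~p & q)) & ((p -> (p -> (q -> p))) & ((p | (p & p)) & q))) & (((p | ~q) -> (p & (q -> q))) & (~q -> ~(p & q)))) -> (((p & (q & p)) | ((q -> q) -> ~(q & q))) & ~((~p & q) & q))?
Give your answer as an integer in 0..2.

~p = ~1 = 1
~p & p = 1 & 1 = 1
~p = ~1 = 1
~p & q = 1 & 1 = 1
(~p & p) -> (~p & q) = 1 -> 1 = 1
q -> p = 1 -> 1 = 1
p -> (q -> p) = 1 -> 1 = 1
p -> (p -> (q -> p)) = 1 -> 1 = 1
p & p = 1 & 1 = 1
p | (p & p) = 1 | 1 = 1
(p | (p & p)) & q = 1 & 1 = 1
(p -> (p -> (q -> p))) & ((p | (p & p)) & q) = 1 & 1 = 1
((~p & p) -> (~p & q)) & ((p -> (p -> (q -> p))) & ((p | (p & p)) & q)) = 1 & 1 = 1
~q = ~1 = 1
p | ~q = 1 | 1 = 1
q -> q = 1 -> 1 = 1
p & (q -> q) = 1 & 1 = 1
(p | ~q) -> (p & (q -> q)) = 1 -> 1 = 1
~q = ~1 = 1
p & q = 1 & 1 = 1
~(p & q) = ~1 = 1
~q -> ~(p & q) = 1 -> 1 = 1
((p | ~q) -> (p & (q -> q))) & (~q -> ~(p & q)) = 1 & 1 = 1
(((~p & p) -> (~p & q)) & ((p -> (p -> (q -> p))) & ((p | (p & p)) & q))) & (((p | ~q) -> (p & (q -> q))) & (~q -> ~(p & q))) = 1 & 1 = 1
q & p = 1 & 1 = 1
p & (q & p) = 1 & 1 = 1
q -> q = 1 -> 1 = 1
q & q = 1 & 1 = 1
~(q & q) = ~1 = 1
(q -> q) -> ~(q & q) = 1 -> 1 = 1
(p & (q & p)) | ((q -> q) -> ~(q & q)) = 1 | 1 = 1
~p = ~1 = 1
~p & q = 1 & 1 = 1
(~p & q) & q = 1 & 1 = 1
~((~p & q) & q) = ~1 = 1
((p & (q & p)) | ((q -> q) -> ~(q & q))) & ~((~p & q) & q) = 1 & 1 = 1
((((~p & p) -> (~p & q)) & ((p -> (p -> (q -> p))) & ((p | (p & p)) & q))) & (((p | ~q) -> (p & (q -> q))) & (~q -> ~(p & q)))) -> (((p & (q & p)) | ((q -> q) -> ~(q & q))) & ~((~p & q) & q)) = 1 -> 1 = 1

1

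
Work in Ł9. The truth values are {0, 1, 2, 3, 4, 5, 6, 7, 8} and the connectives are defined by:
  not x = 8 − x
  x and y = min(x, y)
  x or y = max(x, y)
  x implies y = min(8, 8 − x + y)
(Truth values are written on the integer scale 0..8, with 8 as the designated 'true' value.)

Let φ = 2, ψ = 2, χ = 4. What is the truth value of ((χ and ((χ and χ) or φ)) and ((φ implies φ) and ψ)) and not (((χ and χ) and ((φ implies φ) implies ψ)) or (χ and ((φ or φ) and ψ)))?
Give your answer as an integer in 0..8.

χ and χ = 4 and 4 = 4
(χ and χ) or φ = 4 or 2 = 4
χ and ((χ and χ) or φ) = 4 and 4 = 4
φ implies φ = 2 implies 2 = 8
(φ implies φ) and ψ = 8 and 2 = 2
(χ and ((χ and χ) or φ)) and ((φ implies φ) and ψ) = 4 and 2 = 2
χ and χ = 4 and 4 = 4
φ implies φ = 2 implies 2 = 8
(φ implies φ) implies ψ = 8 implies 2 = 2
(χ and χ) and ((φ implies φ) implies ψ) = 4 and 2 = 2
φ or φ = 2 or 2 = 2
(φ or φ) and ψ = 2 and 2 = 2
χ and ((φ or φ) and ψ) = 4 and 2 = 2
((χ and χ) and ((φ implies φ) implies ψ)) or (χ and ((φ or φ) and ψ)) = 2 or 2 = 2
not (((χ and χ) and ((φ implies φ) implies ψ)) or (χ and ((φ or φ) and ψ))) = not 2 = 6
((χ and ((χ and χ) or φ)) and ((φ implies φ) and ψ)) and not (((χ and χ) and ((φ implies φ) implies ψ)) or (χ and ((φ or φ) and ψ))) = 2 and 6 = 2

2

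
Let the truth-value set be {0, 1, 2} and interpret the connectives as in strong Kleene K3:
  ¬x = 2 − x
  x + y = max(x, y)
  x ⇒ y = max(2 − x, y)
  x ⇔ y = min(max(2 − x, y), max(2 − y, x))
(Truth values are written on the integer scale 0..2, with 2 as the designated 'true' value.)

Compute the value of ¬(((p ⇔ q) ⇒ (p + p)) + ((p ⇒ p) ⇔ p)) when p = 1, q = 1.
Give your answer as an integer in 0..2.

1

p ⇔ q = 1 ⇔ 1 = 1
p + p = 1 + 1 = 1
(p ⇔ q) ⇒ (p + p) = 1 ⇒ 1 = 1
p ⇒ p = 1 ⇒ 1 = 1
(p ⇒ p) ⇔ p = 1 ⇔ 1 = 1
((p ⇔ q) ⇒ (p + p)) + ((p ⇒ p) ⇔ p) = 1 + 1 = 1
¬(((p ⇔ q) ⇒ (p + p)) + ((p ⇒ p) ⇔ p)) = ¬1 = 1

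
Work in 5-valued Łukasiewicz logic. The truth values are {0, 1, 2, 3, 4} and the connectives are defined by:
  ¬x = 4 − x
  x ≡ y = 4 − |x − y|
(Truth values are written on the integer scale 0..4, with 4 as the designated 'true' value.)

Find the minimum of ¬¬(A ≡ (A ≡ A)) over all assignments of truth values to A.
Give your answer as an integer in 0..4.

0

Take A = 0:
A ≡ A = 0 ≡ 0 = 4
A ≡ (A ≡ A) = 0 ≡ 4 = 0
¬(A ≡ (A ≡ A)) = ¬0 = 4
¬¬(A ≡ (A ≡ A)) = ¬4 = 0
No assignment yields a value below 0, so this is the minimum.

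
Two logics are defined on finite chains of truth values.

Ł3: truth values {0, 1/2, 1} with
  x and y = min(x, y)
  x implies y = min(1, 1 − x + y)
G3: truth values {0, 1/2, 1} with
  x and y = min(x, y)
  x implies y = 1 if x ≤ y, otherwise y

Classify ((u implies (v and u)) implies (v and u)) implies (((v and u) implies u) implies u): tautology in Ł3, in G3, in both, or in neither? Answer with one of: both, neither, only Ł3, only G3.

In Ł3: every assignment gives 1 — tautology.
In G3: at u = 1/2, v = 0 the value is 1/2 — not a tautology.

only Ł3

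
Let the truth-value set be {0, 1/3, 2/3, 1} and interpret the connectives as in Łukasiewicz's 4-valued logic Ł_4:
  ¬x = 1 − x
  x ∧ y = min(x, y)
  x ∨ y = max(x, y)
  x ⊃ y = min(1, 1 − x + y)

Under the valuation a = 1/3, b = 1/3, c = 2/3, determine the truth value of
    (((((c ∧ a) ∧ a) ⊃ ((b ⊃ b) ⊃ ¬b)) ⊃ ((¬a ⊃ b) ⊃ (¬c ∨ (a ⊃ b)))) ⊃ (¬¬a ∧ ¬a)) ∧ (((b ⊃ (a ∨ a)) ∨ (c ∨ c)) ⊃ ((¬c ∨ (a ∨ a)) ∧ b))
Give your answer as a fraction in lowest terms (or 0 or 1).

c ∧ a = 2/3 ∧ 1/3 = 1/3
(c ∧ a) ∧ a = 1/3 ∧ 1/3 = 1/3
b ⊃ b = 1/3 ⊃ 1/3 = 1
¬b = ¬1/3 = 2/3
(b ⊃ b) ⊃ ¬b = 1 ⊃ 2/3 = 2/3
((c ∧ a) ∧ a) ⊃ ((b ⊃ b) ⊃ ¬b) = 1/3 ⊃ 2/3 = 1
¬a = ¬1/3 = 2/3
¬a ⊃ b = 2/3 ⊃ 1/3 = 2/3
¬c = ¬2/3 = 1/3
a ⊃ b = 1/3 ⊃ 1/3 = 1
¬c ∨ (a ⊃ b) = 1/3 ∨ 1 = 1
(¬a ⊃ b) ⊃ (¬c ∨ (a ⊃ b)) = 2/3 ⊃ 1 = 1
(((c ∧ a) ∧ a) ⊃ ((b ⊃ b) ⊃ ¬b)) ⊃ ((¬a ⊃ b) ⊃ (¬c ∨ (a ⊃ b))) = 1 ⊃ 1 = 1
¬a = ¬1/3 = 2/3
¬¬a = ¬2/3 = 1/3
¬a = ¬1/3 = 2/3
¬¬a ∧ ¬a = 1/3 ∧ 2/3 = 1/3
((((c ∧ a) ∧ a) ⊃ ((b ⊃ b) ⊃ ¬b)) ⊃ ((¬a ⊃ b) ⊃ (¬c ∨ (a ⊃ b)))) ⊃ (¬¬a ∧ ¬a) = 1 ⊃ 1/3 = 1/3
a ∨ a = 1/3 ∨ 1/3 = 1/3
b ⊃ (a ∨ a) = 1/3 ⊃ 1/3 = 1
c ∨ c = 2/3 ∨ 2/3 = 2/3
(b ⊃ (a ∨ a)) ∨ (c ∨ c) = 1 ∨ 2/3 = 1
¬c = ¬2/3 = 1/3
a ∨ a = 1/3 ∨ 1/3 = 1/3
¬c ∨ (a ∨ a) = 1/3 ∨ 1/3 = 1/3
(¬c ∨ (a ∨ a)) ∧ b = 1/3 ∧ 1/3 = 1/3
((b ⊃ (a ∨ a)) ∨ (c ∨ c)) ⊃ ((¬c ∨ (a ∨ a)) ∧ b) = 1 ⊃ 1/3 = 1/3
(((((c ∧ a) ∧ a) ⊃ ((b ⊃ b) ⊃ ¬b)) ⊃ ((¬a ⊃ b) ⊃ (¬c ∨ (a ⊃ b)))) ⊃ (¬¬a ∧ ¬a)) ∧ (((b ⊃ (a ∨ a)) ∨ (c ∨ c)) ⊃ ((¬c ∨ (a ∨ a)) ∧ b)) = 1/3 ∧ 1/3 = 1/3

1/3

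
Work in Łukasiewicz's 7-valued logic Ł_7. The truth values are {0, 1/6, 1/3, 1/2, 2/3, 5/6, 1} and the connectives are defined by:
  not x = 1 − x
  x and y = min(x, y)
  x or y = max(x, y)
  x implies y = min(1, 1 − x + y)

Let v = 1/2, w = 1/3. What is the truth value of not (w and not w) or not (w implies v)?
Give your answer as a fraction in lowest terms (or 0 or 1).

2/3

not w = not 1/3 = 2/3
w and not w = 1/3 and 2/3 = 1/3
not (w and not w) = not 1/3 = 2/3
w implies v = 1/3 implies 1/2 = 1
not (w implies v) = not 1 = 0
not (w and not w) or not (w implies v) = 2/3 or 0 = 2/3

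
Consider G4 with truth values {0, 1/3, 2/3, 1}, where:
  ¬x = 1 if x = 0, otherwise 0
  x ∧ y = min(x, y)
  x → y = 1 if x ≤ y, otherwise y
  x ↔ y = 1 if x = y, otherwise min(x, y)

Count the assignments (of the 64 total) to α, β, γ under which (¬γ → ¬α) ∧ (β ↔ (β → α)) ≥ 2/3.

12

value 1: 3 assignments (counts)
value 2/3: 9 assignments (counts)
value 1/3: 15 assignments
value 0: 37 assignments
So 12 of the 64 assignments meet the threshold.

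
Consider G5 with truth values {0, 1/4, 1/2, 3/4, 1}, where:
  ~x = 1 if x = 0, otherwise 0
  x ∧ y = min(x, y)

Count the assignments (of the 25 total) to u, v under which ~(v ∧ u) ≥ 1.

value 1: 9 assignments (counts)
value 0: 16 assignments
So 9 of the 25 assignments meet the threshold.

9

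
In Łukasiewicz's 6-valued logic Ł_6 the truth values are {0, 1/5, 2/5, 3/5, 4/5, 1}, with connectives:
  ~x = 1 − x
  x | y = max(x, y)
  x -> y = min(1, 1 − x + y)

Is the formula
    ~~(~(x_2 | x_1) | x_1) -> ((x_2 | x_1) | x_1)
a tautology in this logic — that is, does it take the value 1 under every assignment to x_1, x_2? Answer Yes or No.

No

Counterexample: take x_1 = 0, x_2 = 0.
x_2 | x_1 = 0 | 0 = 0
~(x_2 | x_1) = ~0 = 1
~(x_2 | x_1) | x_1 = 1 | 0 = 1
~(~(x_2 | x_1) | x_1) = ~1 = 0
~~(~(x_2 | x_1) | x_1) = ~0 = 1
x_2 | x_1 = 0 | 0 = 0
(x_2 | x_1) | x_1 = 0 | 0 = 0
~~(~(x_2 | x_1) | x_1) -> ((x_2 | x_1) | x_1) = 1 -> 0 = 0
This gives 0 ≠ 1.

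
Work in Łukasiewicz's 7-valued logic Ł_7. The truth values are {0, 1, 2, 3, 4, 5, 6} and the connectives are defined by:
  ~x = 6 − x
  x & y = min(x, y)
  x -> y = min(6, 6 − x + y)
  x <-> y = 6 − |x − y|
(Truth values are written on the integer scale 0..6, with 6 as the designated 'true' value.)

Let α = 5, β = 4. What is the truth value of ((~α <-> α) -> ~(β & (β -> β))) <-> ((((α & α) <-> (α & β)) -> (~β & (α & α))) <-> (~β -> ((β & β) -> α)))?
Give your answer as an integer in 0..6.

~α = ~5 = 1
~α <-> α = 1 <-> 5 = 2
β -> β = 4 -> 4 = 6
β & (β -> β) = 4 & 6 = 4
~(β & (β -> β)) = ~4 = 2
(~α <-> α) -> ~(β & (β -> β)) = 2 -> 2 = 6
α & α = 5 & 5 = 5
α & β = 5 & 4 = 4
(α & α) <-> (α & β) = 5 <-> 4 = 5
~β = ~4 = 2
α & α = 5 & 5 = 5
~β & (α & α) = 2 & 5 = 2
((α & α) <-> (α & β)) -> (~β & (α & α)) = 5 -> 2 = 3
~β = ~4 = 2
β & β = 4 & 4 = 4
(β & β) -> α = 4 -> 5 = 6
~β -> ((β & β) -> α) = 2 -> 6 = 6
(((α & α) <-> (α & β)) -> (~β & (α & α))) <-> (~β -> ((β & β) -> α)) = 3 <-> 6 = 3
((~α <-> α) -> ~(β & (β -> β))) <-> ((((α & α) <-> (α & β)) -> (~β & (α & α))) <-> (~β -> ((β & β) -> α))) = 6 <-> 3 = 3

3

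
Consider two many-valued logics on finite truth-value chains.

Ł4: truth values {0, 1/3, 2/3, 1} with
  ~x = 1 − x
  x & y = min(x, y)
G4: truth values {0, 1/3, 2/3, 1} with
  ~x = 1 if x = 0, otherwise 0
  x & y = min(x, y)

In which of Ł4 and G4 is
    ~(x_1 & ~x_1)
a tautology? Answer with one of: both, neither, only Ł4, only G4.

In Ł4: at x_1 = 1/3 the value is 2/3 — not a tautology.
In G4: every assignment gives 1 — tautology.

only G4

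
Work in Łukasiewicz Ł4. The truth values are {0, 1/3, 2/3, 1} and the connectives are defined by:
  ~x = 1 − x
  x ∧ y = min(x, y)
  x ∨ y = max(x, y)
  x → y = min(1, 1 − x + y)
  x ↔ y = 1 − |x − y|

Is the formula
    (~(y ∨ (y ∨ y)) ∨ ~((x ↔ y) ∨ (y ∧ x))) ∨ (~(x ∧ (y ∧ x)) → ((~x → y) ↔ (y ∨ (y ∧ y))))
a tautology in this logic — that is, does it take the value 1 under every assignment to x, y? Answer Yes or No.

No

Counterexample: take x = 2/3, y = 1/3.
y ∨ y = 1/3 ∨ 1/3 = 1/3
y ∨ (y ∨ y) = 1/3 ∨ 1/3 = 1/3
~(y ∨ (y ∨ y)) = ~1/3 = 2/3
x ↔ y = 2/3 ↔ 1/3 = 2/3
y ∧ x = 1/3 ∧ 2/3 = 1/3
(x ↔ y) ∨ (y ∧ x) = 2/3 ∨ 1/3 = 2/3
~((x ↔ y) ∨ (y ∧ x)) = ~2/3 = 1/3
~(y ∨ (y ∨ y)) ∨ ~((x ↔ y) ∨ (y ∧ x)) = 2/3 ∨ 1/3 = 2/3
y ∧ x = 1/3 ∧ 2/3 = 1/3
x ∧ (y ∧ x) = 2/3 ∧ 1/3 = 1/3
~(x ∧ (y ∧ x)) = ~1/3 = 2/3
~x = ~2/3 = 1/3
~x → y = 1/3 → 1/3 = 1
y ∧ y = 1/3 ∧ 1/3 = 1/3
y ∨ (y ∧ y) = 1/3 ∨ 1/3 = 1/3
(~x → y) ↔ (y ∨ (y ∧ y)) = 1 ↔ 1/3 = 1/3
~(x ∧ (y ∧ x)) → ((~x → y) ↔ (y ∨ (y ∧ y))) = 2/3 → 1/3 = 2/3
(~(y ∨ (y ∨ y)) ∨ ~((x ↔ y) ∨ (y ∧ x))) ∨ (~(x ∧ (y ∧ x)) → ((~x → y) ↔ (y ∨ (y ∧ y)))) = 2/3 ∨ 2/3 = 2/3
This gives 2/3 ≠ 1.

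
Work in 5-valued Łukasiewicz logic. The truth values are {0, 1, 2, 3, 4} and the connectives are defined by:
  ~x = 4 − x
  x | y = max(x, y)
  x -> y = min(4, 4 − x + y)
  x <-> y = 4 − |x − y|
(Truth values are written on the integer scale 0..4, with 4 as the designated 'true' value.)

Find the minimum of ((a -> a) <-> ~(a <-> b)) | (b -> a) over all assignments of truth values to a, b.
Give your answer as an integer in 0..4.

2

Take a = 0, b = 2:
a -> a = 0 -> 0 = 4
a <-> b = 0 <-> 2 = 2
~(a <-> b) = ~2 = 2
(a -> a) <-> ~(a <-> b) = 4 <-> 2 = 2
b -> a = 2 -> 0 = 2
((a -> a) <-> ~(a <-> b)) | (b -> a) = 2 | 2 = 2
No assignment yields a value below 2, so this is the minimum.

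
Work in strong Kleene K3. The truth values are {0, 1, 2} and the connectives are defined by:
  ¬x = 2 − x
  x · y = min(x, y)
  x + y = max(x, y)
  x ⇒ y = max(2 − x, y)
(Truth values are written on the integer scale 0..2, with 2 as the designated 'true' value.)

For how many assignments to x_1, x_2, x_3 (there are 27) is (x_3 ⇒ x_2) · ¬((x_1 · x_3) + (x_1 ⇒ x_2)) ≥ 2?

1

value 2: 1 assignment (counts)
value 1: 8 assignments
value 0: 18 assignments
So 1 of the 27 assignments meets the threshold.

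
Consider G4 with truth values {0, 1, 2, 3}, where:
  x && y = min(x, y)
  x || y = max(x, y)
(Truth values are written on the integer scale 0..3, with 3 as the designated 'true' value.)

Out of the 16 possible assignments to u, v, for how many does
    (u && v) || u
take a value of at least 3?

4

u = 0, v = 0 ↦ 0  <
u = 0, v = 1 ↦ 0  <
u = 0, v = 2 ↦ 0  <
u = 0, v = 3 ↦ 0  <
u = 1, v = 0 ↦ 1  <
u = 1, v = 1 ↦ 1  <
u = 1, v = 2 ↦ 1  <
u = 1, v = 3 ↦ 1  <
u = 2, v = 0 ↦ 2  <
u = 2, v = 1 ↦ 2  <
u = 2, v = 2 ↦ 2  <
u = 2, v = 3 ↦ 2  <
u = 3, v = 0 ↦ 3  ≥
u = 3, v = 1 ↦ 3  ≥
u = 3, v = 2 ↦ 3  ≥
u = 3, v = 3 ↦ 3  ≥
So 4 of the 16 assignments meet the threshold.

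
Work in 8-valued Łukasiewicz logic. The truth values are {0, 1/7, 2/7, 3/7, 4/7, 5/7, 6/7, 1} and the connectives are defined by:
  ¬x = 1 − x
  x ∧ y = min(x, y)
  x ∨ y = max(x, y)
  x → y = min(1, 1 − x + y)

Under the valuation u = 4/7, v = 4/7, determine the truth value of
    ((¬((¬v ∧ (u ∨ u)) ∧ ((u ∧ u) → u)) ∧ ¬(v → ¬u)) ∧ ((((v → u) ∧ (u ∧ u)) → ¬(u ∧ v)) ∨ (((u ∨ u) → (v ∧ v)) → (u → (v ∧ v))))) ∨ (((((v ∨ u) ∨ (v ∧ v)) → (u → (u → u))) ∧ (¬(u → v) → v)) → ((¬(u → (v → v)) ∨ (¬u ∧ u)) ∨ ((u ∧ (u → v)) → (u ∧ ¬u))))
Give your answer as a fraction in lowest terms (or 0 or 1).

¬v = ¬4/7 = 3/7
u ∨ u = 4/7 ∨ 4/7 = 4/7
¬v ∧ (u ∨ u) = 3/7 ∧ 4/7 = 3/7
u ∧ u = 4/7 ∧ 4/7 = 4/7
(u ∧ u) → u = 4/7 → 4/7 = 1
(¬v ∧ (u ∨ u)) ∧ ((u ∧ u) → u) = 3/7 ∧ 1 = 3/7
¬((¬v ∧ (u ∨ u)) ∧ ((u ∧ u) → u)) = ¬3/7 = 4/7
¬u = ¬4/7 = 3/7
v → ¬u = 4/7 → 3/7 = 6/7
¬(v → ¬u) = ¬6/7 = 1/7
¬((¬v ∧ (u ∨ u)) ∧ ((u ∧ u) → u)) ∧ ¬(v → ¬u) = 4/7 ∧ 1/7 = 1/7
v → u = 4/7 → 4/7 = 1
u ∧ u = 4/7 ∧ 4/7 = 4/7
(v → u) ∧ (u ∧ u) = 1 ∧ 4/7 = 4/7
u ∧ v = 4/7 ∧ 4/7 = 4/7
¬(u ∧ v) = ¬4/7 = 3/7
((v → u) ∧ (u ∧ u)) → ¬(u ∧ v) = 4/7 → 3/7 = 6/7
u ∨ u = 4/7 ∨ 4/7 = 4/7
v ∧ v = 4/7 ∧ 4/7 = 4/7
(u ∨ u) → (v ∧ v) = 4/7 → 4/7 = 1
v ∧ v = 4/7 ∧ 4/7 = 4/7
u → (v ∧ v) = 4/7 → 4/7 = 1
((u ∨ u) → (v ∧ v)) → (u → (v ∧ v)) = 1 → 1 = 1
(((v → u) ∧ (u ∧ u)) → ¬(u ∧ v)) ∨ (((u ∨ u) → (v ∧ v)) → (u → (v ∧ v))) = 6/7 ∨ 1 = 1
(¬((¬v ∧ (u ∨ u)) ∧ ((u ∧ u) → u)) ∧ ¬(v → ¬u)) ∧ ((((v → u) ∧ (u ∧ u)) → ¬(u ∧ v)) ∨ (((u ∨ u) → (v ∧ v)) → (u → (v ∧ v)))) = 1/7 ∧ 1 = 1/7
v ∨ u = 4/7 ∨ 4/7 = 4/7
v ∧ v = 4/7 ∧ 4/7 = 4/7
(v ∨ u) ∨ (v ∧ v) = 4/7 ∨ 4/7 = 4/7
u → u = 4/7 → 4/7 = 1
u → (u → u) = 4/7 → 1 = 1
((v ∨ u) ∨ (v ∧ v)) → (u → (u → u)) = 4/7 → 1 = 1
u → v = 4/7 → 4/7 = 1
¬(u → v) = ¬1 = 0
¬(u → v) → v = 0 → 4/7 = 1
(((v ∨ u) ∨ (v ∧ v)) → (u → (u → u))) ∧ (¬(u → v) → v) = 1 ∧ 1 = 1
v → v = 4/7 → 4/7 = 1
u → (v → v) = 4/7 → 1 = 1
¬(u → (v → v)) = ¬1 = 0
¬u = ¬4/7 = 3/7
¬u ∧ u = 3/7 ∧ 4/7 = 3/7
¬(u → (v → v)) ∨ (¬u ∧ u) = 0 ∨ 3/7 = 3/7
u → v = 4/7 → 4/7 = 1
u ∧ (u → v) = 4/7 ∧ 1 = 4/7
¬u = ¬4/7 = 3/7
u ∧ ¬u = 4/7 ∧ 3/7 = 3/7
(u ∧ (u → v)) → (u ∧ ¬u) = 4/7 → 3/7 = 6/7
(¬(u → (v → v)) ∨ (¬u ∧ u)) ∨ ((u ∧ (u → v)) → (u ∧ ¬u)) = 3/7 ∨ 6/7 = 6/7
((((v ∨ u) ∨ (v ∧ v)) → (u → (u → u))) ∧ (¬(u → v) → v)) → ((¬(u → (v → v)) ∨ (¬u ∧ u)) ∨ ((u ∧ (u → v)) → (u ∧ ¬u))) = 1 → 6/7 = 6/7
((¬((¬v ∧ (u ∨ u)) ∧ ((u ∧ u) → u)) ∧ ¬(v → ¬u)) ∧ ((((v → u) ∧ (u ∧ u)) → ¬(u ∧ v)) ∨ (((u ∨ u) → (v ∧ v)) → (u → (v ∧ v))))) ∨ (((((v ∨ u) ∨ (v ∧ v)) → (u → (u → u))) ∧ (¬(u → v) → v)) → ((¬(u → (v → v)) ∨ (¬u ∧ u)) ∨ ((u ∧ (u → v)) → (u ∧ ¬u)))) = 1/7 ∨ 6/7 = 6/7

6/7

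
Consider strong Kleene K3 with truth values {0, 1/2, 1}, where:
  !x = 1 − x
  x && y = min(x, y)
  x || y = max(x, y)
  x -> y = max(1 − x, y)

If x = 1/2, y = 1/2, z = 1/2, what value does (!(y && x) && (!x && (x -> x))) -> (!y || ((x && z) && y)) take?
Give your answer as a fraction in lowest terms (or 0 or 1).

1/2

y && x = 1/2 && 1/2 = 1/2
!(y && x) = !1/2 = 1/2
!x = !1/2 = 1/2
x -> x = 1/2 -> 1/2 = 1/2
!x && (x -> x) = 1/2 && 1/2 = 1/2
!(y && x) && (!x && (x -> x)) = 1/2 && 1/2 = 1/2
!y = !1/2 = 1/2
x && z = 1/2 && 1/2 = 1/2
(x && z) && y = 1/2 && 1/2 = 1/2
!y || ((x && z) && y) = 1/2 || 1/2 = 1/2
(!(y && x) && (!x && (x -> x))) -> (!y || ((x && z) && y)) = 1/2 -> 1/2 = 1/2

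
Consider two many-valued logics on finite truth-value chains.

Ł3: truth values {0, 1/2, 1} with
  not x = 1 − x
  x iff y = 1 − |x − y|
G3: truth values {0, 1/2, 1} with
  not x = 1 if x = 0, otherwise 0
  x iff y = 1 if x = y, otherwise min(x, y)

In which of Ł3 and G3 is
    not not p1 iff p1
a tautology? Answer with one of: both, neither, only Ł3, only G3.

only Ł3

In Ł3: every assignment gives 1 — tautology.
In G3: at p1 = 1/2 the value is 1/2 — not a tautology.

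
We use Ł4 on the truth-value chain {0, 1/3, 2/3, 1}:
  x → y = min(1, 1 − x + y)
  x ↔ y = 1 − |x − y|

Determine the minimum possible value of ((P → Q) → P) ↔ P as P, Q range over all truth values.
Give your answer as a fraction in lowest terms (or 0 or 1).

Take P = 1/3, Q = 0:
P → Q = 1/3 → 0 = 2/3
(P → Q) → P = 2/3 → 1/3 = 2/3
((P → Q) → P) ↔ P = 2/3 ↔ 1/3 = 2/3
No assignment yields a value below 2/3, so this is the minimum.

2/3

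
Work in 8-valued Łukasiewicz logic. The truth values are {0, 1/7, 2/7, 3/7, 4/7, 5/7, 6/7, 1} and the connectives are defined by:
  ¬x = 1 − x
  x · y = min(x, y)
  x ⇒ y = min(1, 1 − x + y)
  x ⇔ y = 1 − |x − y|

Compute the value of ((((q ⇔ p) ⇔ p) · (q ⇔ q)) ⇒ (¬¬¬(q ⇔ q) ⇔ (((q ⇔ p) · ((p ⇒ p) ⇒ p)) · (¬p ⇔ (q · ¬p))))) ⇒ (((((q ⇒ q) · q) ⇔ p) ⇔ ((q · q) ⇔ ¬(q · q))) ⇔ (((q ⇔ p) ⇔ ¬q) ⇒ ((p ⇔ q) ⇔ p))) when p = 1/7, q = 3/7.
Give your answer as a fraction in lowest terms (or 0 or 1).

5/7

q ⇔ p = 3/7 ⇔ 1/7 = 5/7
(q ⇔ p) ⇔ p = 5/7 ⇔ 1/7 = 3/7
q ⇔ q = 3/7 ⇔ 3/7 = 1
((q ⇔ p) ⇔ p) · (q ⇔ q) = 3/7 · 1 = 3/7
q ⇔ q = 3/7 ⇔ 3/7 = 1
¬(q ⇔ q) = ¬1 = 0
¬¬(q ⇔ q) = ¬0 = 1
¬¬¬(q ⇔ q) = ¬1 = 0
q ⇔ p = 3/7 ⇔ 1/7 = 5/7
p ⇒ p = 1/7 ⇒ 1/7 = 1
(p ⇒ p) ⇒ p = 1 ⇒ 1/7 = 1/7
(q ⇔ p) · ((p ⇒ p) ⇒ p) = 5/7 · 1/7 = 1/7
¬p = ¬1/7 = 6/7
¬p = ¬1/7 = 6/7
q · ¬p = 3/7 · 6/7 = 3/7
¬p ⇔ (q · ¬p) = 6/7 ⇔ 3/7 = 4/7
((q ⇔ p) · ((p ⇒ p) ⇒ p)) · (¬p ⇔ (q · ¬p)) = 1/7 · 4/7 = 1/7
¬¬¬(q ⇔ q) ⇔ (((q ⇔ p) · ((p ⇒ p) ⇒ p)) · (¬p ⇔ (q · ¬p))) = 0 ⇔ 1/7 = 6/7
(((q ⇔ p) ⇔ p) · (q ⇔ q)) ⇒ (¬¬¬(q ⇔ q) ⇔ (((q ⇔ p) · ((p ⇒ p) ⇒ p)) · (¬p ⇔ (q · ¬p)))) = 3/7 ⇒ 6/7 = 1
q ⇒ q = 3/7 ⇒ 3/7 = 1
(q ⇒ q) · q = 1 · 3/7 = 3/7
((q ⇒ q) · q) ⇔ p = 3/7 ⇔ 1/7 = 5/7
q · q = 3/7 · 3/7 = 3/7
q · q = 3/7 · 3/7 = 3/7
¬(q · q) = ¬3/7 = 4/7
(q · q) ⇔ ¬(q · q) = 3/7 ⇔ 4/7 = 6/7
(((q ⇒ q) · q) ⇔ p) ⇔ ((q · q) ⇔ ¬(q · q)) = 5/7 ⇔ 6/7 = 6/7
q ⇔ p = 3/7 ⇔ 1/7 = 5/7
¬q = ¬3/7 = 4/7
(q ⇔ p) ⇔ ¬q = 5/7 ⇔ 4/7 = 6/7
p ⇔ q = 1/7 ⇔ 3/7 = 5/7
(p ⇔ q) ⇔ p = 5/7 ⇔ 1/7 = 3/7
((q ⇔ p) ⇔ ¬q) ⇒ ((p ⇔ q) ⇔ p) = 6/7 ⇒ 3/7 = 4/7
((((q ⇒ q) · q) ⇔ p) ⇔ ((q · q) ⇔ ¬(q · q))) ⇔ (((q ⇔ p) ⇔ ¬q) ⇒ ((p ⇔ q) ⇔ p)) = 6/7 ⇔ 4/7 = 5/7
((((q ⇔ p) ⇔ p) · (q ⇔ q)) ⇒ (¬¬¬(q ⇔ q) ⇔ (((q ⇔ p) · ((p ⇒ p) ⇒ p)) · (¬p ⇔ (q · ¬p))))) ⇒ (((((q ⇒ q) · q) ⇔ p) ⇔ ((q · q) ⇔ ¬(q · q))) ⇔ (((q ⇔ p) ⇔ ¬q) ⇒ ((p ⇔ q) ⇔ p))) = 1 ⇒ 5/7 = 5/7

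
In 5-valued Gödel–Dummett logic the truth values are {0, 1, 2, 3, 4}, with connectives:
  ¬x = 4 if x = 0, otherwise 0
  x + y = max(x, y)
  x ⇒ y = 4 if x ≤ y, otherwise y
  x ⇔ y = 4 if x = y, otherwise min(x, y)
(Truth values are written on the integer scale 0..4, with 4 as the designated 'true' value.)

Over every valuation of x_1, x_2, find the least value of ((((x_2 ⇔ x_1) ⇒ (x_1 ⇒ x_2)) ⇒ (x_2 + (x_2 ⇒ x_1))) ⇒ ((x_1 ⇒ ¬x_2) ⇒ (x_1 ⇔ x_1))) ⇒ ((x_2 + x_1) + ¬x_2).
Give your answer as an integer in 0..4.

1

Take x_1 = 0, x_2 = 1:
x_2 ⇔ x_1 = 1 ⇔ 0 = 0
x_1 ⇒ x_2 = 0 ⇒ 1 = 4
(x_2 ⇔ x_1) ⇒ (x_1 ⇒ x_2) = 0 ⇒ 4 = 4
x_2 ⇒ x_1 = 1 ⇒ 0 = 0
x_2 + (x_2 ⇒ x_1) = 1 + 0 = 1
((x_2 ⇔ x_1) ⇒ (x_1 ⇒ x_2)) ⇒ (x_2 + (x_2 ⇒ x_1)) = 4 ⇒ 1 = 1
¬x_2 = ¬1 = 0
x_1 ⇒ ¬x_2 = 0 ⇒ 0 = 4
x_1 ⇔ x_1 = 0 ⇔ 0 = 4
(x_1 ⇒ ¬x_2) ⇒ (x_1 ⇔ x_1) = 4 ⇒ 4 = 4
(((x_2 ⇔ x_1) ⇒ (x_1 ⇒ x_2)) ⇒ (x_2 + (x_2 ⇒ x_1))) ⇒ ((x_1 ⇒ ¬x_2) ⇒ (x_1 ⇔ x_1)) = 1 ⇒ 4 = 4
x_2 + x_1 = 1 + 0 = 1
¬x_2 = ¬1 = 0
(x_2 + x_1) + ¬x_2 = 1 + 0 = 1
((((x_2 ⇔ x_1) ⇒ (x_1 ⇒ x_2)) ⇒ (x_2 + (x_2 ⇒ x_1))) ⇒ ((x_1 ⇒ ¬x_2) ⇒ (x_1 ⇔ x_1))) ⇒ ((x_2 + x_1) + ¬x_2) = 4 ⇒ 1 = 1
No assignment yields a value below 1, so this is the minimum.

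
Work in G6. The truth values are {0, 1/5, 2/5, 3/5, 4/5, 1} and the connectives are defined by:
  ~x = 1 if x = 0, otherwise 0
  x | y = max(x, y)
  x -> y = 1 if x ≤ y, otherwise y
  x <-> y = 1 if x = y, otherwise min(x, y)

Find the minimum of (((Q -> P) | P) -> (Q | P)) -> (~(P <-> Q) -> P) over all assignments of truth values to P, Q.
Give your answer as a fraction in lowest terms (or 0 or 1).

0

Take P = 0, Q = 1/5:
Q -> P = 1/5 -> 0 = 0
(Q -> P) | P = 0 | 0 = 0
Q | P = 1/5 | 0 = 1/5
((Q -> P) | P) -> (Q | P) = 0 -> 1/5 = 1
P <-> Q = 0 <-> 1/5 = 0
~(P <-> Q) = ~0 = 1
~(P <-> Q) -> P = 1 -> 0 = 0
(((Q -> P) | P) -> (Q | P)) -> (~(P <-> Q) -> P) = 1 -> 0 = 0
No assignment yields a value below 0, so this is the minimum.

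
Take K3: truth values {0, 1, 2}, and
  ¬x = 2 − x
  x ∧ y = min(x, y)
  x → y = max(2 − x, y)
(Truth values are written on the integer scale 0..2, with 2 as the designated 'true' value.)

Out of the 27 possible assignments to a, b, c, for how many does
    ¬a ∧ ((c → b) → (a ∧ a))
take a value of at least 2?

value 2: 1 assignment (counts)
value 1: 12 assignments
value 0: 14 assignments
So 1 of the 27 assignments meets the threshold.

1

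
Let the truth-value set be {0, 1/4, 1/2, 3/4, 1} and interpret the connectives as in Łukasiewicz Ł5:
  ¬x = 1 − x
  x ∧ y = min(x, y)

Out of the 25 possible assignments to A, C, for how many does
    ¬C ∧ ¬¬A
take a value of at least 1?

value 1: 1 assignment (counts)
value 3/4: 3 assignments
value 1/2: 5 assignments
value 1/4: 7 assignments
value 0: 9 assignments
So 1 of the 25 assignments meets the threshold.

1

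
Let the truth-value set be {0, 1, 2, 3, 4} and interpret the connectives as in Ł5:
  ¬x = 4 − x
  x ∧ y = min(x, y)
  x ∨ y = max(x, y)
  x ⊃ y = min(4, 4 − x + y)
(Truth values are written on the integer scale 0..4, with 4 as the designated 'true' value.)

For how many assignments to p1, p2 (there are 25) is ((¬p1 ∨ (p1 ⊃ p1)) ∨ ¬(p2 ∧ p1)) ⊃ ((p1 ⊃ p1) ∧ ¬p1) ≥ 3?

value 4: 5 assignments (counts)
value 3: 5 assignments (counts)
value 2: 5 assignments
value 1: 5 assignments
value 0: 5 assignments
So 10 of the 25 assignments meet the threshold.

10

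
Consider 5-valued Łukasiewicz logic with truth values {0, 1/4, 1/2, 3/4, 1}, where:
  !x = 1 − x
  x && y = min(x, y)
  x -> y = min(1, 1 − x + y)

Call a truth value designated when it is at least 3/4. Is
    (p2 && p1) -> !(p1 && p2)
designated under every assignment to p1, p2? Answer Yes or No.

No

Counterexample: take p1 = 3/4, p2 = 3/4.
p2 && p1 = 3/4 && 3/4 = 3/4
p1 && p2 = 3/4 && 3/4 = 3/4
!(p1 && p2) = !3/4 = 1/4
(p2 && p1) -> !(p1 && p2) = 3/4 -> 1/4 = 1/2
This gives 1/2, which is below 3/4.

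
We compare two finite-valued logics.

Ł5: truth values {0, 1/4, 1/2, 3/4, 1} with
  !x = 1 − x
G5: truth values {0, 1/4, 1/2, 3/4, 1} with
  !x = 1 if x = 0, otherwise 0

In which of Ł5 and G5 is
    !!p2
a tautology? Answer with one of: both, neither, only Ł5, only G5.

In Ł5: at p2 = 0 the value is 0 — not a tautology.
In G5: at p2 = 0 the value is 0 — not a tautology.

neither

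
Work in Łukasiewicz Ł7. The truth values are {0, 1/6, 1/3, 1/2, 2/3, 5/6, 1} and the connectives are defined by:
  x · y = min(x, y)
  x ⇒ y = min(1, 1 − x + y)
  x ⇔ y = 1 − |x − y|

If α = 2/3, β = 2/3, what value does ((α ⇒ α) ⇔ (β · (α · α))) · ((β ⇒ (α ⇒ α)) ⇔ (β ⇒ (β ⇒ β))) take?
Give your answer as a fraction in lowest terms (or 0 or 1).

2/3

α ⇒ α = 2/3 ⇒ 2/3 = 1
α · α = 2/3 · 2/3 = 2/3
β · (α · α) = 2/3 · 2/3 = 2/3
(α ⇒ α) ⇔ (β · (α · α)) = 1 ⇔ 2/3 = 2/3
α ⇒ α = 2/3 ⇒ 2/3 = 1
β ⇒ (α ⇒ α) = 2/3 ⇒ 1 = 1
β ⇒ β = 2/3 ⇒ 2/3 = 1
β ⇒ (β ⇒ β) = 2/3 ⇒ 1 = 1
(β ⇒ (α ⇒ α)) ⇔ (β ⇒ (β ⇒ β)) = 1 ⇔ 1 = 1
((α ⇒ α) ⇔ (β · (α · α))) · ((β ⇒ (α ⇒ α)) ⇔ (β ⇒ (β ⇒ β))) = 2/3 · 1 = 2/3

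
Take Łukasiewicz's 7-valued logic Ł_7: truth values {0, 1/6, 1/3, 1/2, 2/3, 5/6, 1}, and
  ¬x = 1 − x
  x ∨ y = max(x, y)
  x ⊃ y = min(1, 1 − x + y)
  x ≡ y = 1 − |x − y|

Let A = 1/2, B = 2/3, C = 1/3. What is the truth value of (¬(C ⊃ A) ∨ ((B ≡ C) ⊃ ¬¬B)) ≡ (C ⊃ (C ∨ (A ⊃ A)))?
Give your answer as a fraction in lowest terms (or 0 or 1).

1

C ⊃ A = 1/3 ⊃ 1/2 = 1
¬(C ⊃ A) = ¬1 = 0
B ≡ C = 2/3 ≡ 1/3 = 2/3
¬B = ¬2/3 = 1/3
¬¬B = ¬1/3 = 2/3
(B ≡ C) ⊃ ¬¬B = 2/3 ⊃ 2/3 = 1
¬(C ⊃ A) ∨ ((B ≡ C) ⊃ ¬¬B) = 0 ∨ 1 = 1
A ⊃ A = 1/2 ⊃ 1/2 = 1
C ∨ (A ⊃ A) = 1/3 ∨ 1 = 1
C ⊃ (C ∨ (A ⊃ A)) = 1/3 ⊃ 1 = 1
(¬(C ⊃ A) ∨ ((B ≡ C) ⊃ ¬¬B)) ≡ (C ⊃ (C ∨ (A ⊃ A))) = 1 ≡ 1 = 1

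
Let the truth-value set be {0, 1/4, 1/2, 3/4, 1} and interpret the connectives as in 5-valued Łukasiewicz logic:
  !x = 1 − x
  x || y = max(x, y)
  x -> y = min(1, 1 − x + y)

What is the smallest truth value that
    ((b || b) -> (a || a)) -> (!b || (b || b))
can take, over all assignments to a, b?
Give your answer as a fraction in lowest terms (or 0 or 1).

1/2

Take a = 1/2, b = 1/2:
b || b = 1/2 || 1/2 = 1/2
a || a = 1/2 || 1/2 = 1/2
(b || b) -> (a || a) = 1/2 -> 1/2 = 1
!b = !1/2 = 1/2
b || b = 1/2 || 1/2 = 1/2
!b || (b || b) = 1/2 || 1/2 = 1/2
((b || b) -> (a || a)) -> (!b || (b || b)) = 1 -> 1/2 = 1/2
No assignment yields a value below 1/2, so this is the minimum.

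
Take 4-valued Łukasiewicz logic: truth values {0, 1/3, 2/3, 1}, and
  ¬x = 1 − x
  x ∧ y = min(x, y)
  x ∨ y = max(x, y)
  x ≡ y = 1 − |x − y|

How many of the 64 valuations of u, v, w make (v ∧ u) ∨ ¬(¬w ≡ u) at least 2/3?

34

value 1: 11 assignments (counts)
value 2/3: 23 assignments (counts)
value 1/3: 23 assignments
value 0: 7 assignments
So 34 of the 64 assignments meet the threshold.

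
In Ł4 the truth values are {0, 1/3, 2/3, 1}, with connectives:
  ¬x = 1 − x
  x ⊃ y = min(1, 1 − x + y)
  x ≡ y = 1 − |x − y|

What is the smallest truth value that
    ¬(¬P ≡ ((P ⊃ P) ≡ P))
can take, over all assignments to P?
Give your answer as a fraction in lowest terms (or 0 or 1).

Take P = 1/3:
¬P = ¬1/3 = 2/3
P ⊃ P = 1/3 ⊃ 1/3 = 1
(P ⊃ P) ≡ P = 1 ≡ 1/3 = 1/3
¬P ≡ ((P ⊃ P) ≡ P) = 2/3 ≡ 1/3 = 2/3
¬(¬P ≡ ((P ⊃ P) ≡ P)) = ¬2/3 = 1/3
No assignment yields a value below 1/3, so this is the minimum.

1/3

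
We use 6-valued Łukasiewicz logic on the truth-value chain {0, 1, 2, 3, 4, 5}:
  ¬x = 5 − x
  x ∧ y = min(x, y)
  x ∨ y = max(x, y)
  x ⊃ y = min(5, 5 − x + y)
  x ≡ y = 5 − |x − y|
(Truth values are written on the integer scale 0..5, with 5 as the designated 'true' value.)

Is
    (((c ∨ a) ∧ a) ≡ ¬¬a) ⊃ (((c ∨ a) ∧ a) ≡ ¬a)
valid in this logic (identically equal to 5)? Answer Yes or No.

Counterexample: take a = 0, c = 0.
c ∨ a = 0 ∨ 0 = 0
(c ∨ a) ∧ a = 0 ∧ 0 = 0
¬a = ¬0 = 5
¬¬a = ¬5 = 0
((c ∨ a) ∧ a) ≡ ¬¬a = 0 ≡ 0 = 5
c ∨ a = 0 ∨ 0 = 0
(c ∨ a) ∧ a = 0 ∧ 0 = 0
¬a = ¬0 = 5
((c ∨ a) ∧ a) ≡ ¬a = 0 ≡ 5 = 0
(((c ∨ a) ∧ a) ≡ ¬¬a) ⊃ (((c ∨ a) ∧ a) ≡ ¬a) = 5 ⊃ 0 = 0
This gives 0 ≠ 5.

No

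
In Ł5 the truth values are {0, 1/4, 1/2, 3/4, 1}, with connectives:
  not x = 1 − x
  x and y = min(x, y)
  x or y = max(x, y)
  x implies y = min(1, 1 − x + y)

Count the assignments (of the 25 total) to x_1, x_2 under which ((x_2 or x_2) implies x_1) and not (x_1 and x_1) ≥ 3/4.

5

value 1: 1 assignment (counts)
value 3/4: 4 assignments (counts)
value 1/2: 7 assignments
value 1/4: 7 assignments
value 0: 6 assignments
So 5 of the 25 assignments meet the threshold.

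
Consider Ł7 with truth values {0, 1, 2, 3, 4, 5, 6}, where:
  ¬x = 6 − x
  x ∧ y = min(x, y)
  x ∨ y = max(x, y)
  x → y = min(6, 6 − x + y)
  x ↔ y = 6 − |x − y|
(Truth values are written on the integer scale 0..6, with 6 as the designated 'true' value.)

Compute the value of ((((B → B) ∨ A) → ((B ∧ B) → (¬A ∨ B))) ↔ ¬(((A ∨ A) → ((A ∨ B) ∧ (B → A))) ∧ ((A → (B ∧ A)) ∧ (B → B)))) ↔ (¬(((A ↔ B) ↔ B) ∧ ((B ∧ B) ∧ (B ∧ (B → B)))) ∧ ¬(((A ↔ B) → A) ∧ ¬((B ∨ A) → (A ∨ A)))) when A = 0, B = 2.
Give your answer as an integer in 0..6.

B → B = 2 → 2 = 6
(B → B) ∨ A = 6 ∨ 0 = 6
B ∧ B = 2 ∧ 2 = 2
¬A = ¬0 = 6
¬A ∨ B = 6 ∨ 2 = 6
(B ∧ B) → (¬A ∨ B) = 2 → 6 = 6
((B → B) ∨ A) → ((B ∧ B) → (¬A ∨ B)) = 6 → 6 = 6
A ∨ A = 0 ∨ 0 = 0
A ∨ B = 0 ∨ 2 = 2
B → A = 2 → 0 = 4
(A ∨ B) ∧ (B → A) = 2 ∧ 4 = 2
(A ∨ A) → ((A ∨ B) ∧ (B → A)) = 0 → 2 = 6
B ∧ A = 2 ∧ 0 = 0
A → (B ∧ A) = 0 → 0 = 6
B → B = 2 → 2 = 6
(A → (B ∧ A)) ∧ (B → B) = 6 ∧ 6 = 6
((A ∨ A) → ((A ∨ B) ∧ (B → A))) ∧ ((A → (B ∧ A)) ∧ (B → B)) = 6 ∧ 6 = 6
¬(((A ∨ A) → ((A ∨ B) ∧ (B → A))) ∧ ((A → (B ∧ A)) ∧ (B → B))) = ¬6 = 0
(((B → B) ∨ A) → ((B ∧ B) → (¬A ∨ B))) ↔ ¬(((A ∨ A) → ((A ∨ B) ∧ (B → A))) ∧ ((A → (B ∧ A)) ∧ (B → B))) = 6 ↔ 0 = 0
A ↔ B = 0 ↔ 2 = 4
(A ↔ B) ↔ B = 4 ↔ 2 = 4
B ∧ B = 2 ∧ 2 = 2
B → B = 2 → 2 = 6
B ∧ (B → B) = 2 ∧ 6 = 2
(B ∧ B) ∧ (B ∧ (B → B)) = 2 ∧ 2 = 2
((A ↔ B) ↔ B) ∧ ((B ∧ B) ∧ (B ∧ (B → B))) = 4 ∧ 2 = 2
¬(((A ↔ B) ↔ B) ∧ ((B ∧ B) ∧ (B ∧ (B → B)))) = ¬2 = 4
A ↔ B = 0 ↔ 2 = 4
(A ↔ B) → A = 4 → 0 = 2
B ∨ A = 2 ∨ 0 = 2
A ∨ A = 0 ∨ 0 = 0
(B ∨ A) → (A ∨ A) = 2 → 0 = 4
¬((B ∨ A) → (A ∨ A)) = ¬4 = 2
((A ↔ B) → A) ∧ ¬((B ∨ A) → (A ∨ A)) = 2 ∧ 2 = 2
¬(((A ↔ B) → A) ∧ ¬((B ∨ A) → (A ∨ A))) = ¬2 = 4
¬(((A ↔ B) ↔ B) ∧ ((B ∧ B) ∧ (B ∧ (B → B)))) ∧ ¬(((A ↔ B) → A) ∧ ¬((B ∨ A) → (A ∨ A))) = 4 ∧ 4 = 4
((((B → B) ∨ A) → ((B ∧ B) → (¬A ∨ B))) ↔ ¬(((A ∨ A) → ((A ∨ B) ∧ (B → A))) ∧ ((A → (B ∧ A)) ∧ (B → B)))) ↔ (¬(((A ↔ B) ↔ B) ∧ ((B ∧ B) ∧ (B ∧ (B → B)))) ∧ ¬(((A ↔ B) → A) ∧ ¬((B ∨ A) → (A ∨ A)))) = 0 ↔ 4 = 2

2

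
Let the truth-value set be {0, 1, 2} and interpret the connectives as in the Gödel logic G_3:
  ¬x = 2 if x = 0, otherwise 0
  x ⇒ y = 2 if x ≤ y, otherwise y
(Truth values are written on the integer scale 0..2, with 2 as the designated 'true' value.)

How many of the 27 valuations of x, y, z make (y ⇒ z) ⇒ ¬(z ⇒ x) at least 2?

12

value 2: 12 assignments (counts)
value 0: 15 assignments
So 12 of the 27 assignments meet the threshold.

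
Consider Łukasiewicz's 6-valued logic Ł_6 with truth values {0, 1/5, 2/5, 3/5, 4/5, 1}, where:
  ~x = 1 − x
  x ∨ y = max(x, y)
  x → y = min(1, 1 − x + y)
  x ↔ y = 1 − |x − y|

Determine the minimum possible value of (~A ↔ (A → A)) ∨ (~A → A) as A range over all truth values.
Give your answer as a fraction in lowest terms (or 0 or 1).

4/5

Take A = 1/5:
~A = ~1/5 = 4/5
A → A = 1/5 → 1/5 = 1
~A ↔ (A → A) = 4/5 ↔ 1 = 4/5
~A = ~1/5 = 4/5
~A → A = 4/5 → 1/5 = 2/5
(~A ↔ (A → A)) ∨ (~A → A) = 4/5 ∨ 2/5 = 4/5
No assignment yields a value below 4/5, so this is the minimum.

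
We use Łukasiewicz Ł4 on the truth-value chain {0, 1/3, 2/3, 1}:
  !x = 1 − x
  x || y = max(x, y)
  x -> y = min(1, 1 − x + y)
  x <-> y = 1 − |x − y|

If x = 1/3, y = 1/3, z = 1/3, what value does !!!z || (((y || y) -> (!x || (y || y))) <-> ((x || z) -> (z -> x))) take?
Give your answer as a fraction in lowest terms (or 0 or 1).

!z = !1/3 = 2/3
!!z = !2/3 = 1/3
!!!z = !1/3 = 2/3
y || y = 1/3 || 1/3 = 1/3
!x = !1/3 = 2/3
y || y = 1/3 || 1/3 = 1/3
!x || (y || y) = 2/3 || 1/3 = 2/3
(y || y) -> (!x || (y || y)) = 1/3 -> 2/3 = 1
x || z = 1/3 || 1/3 = 1/3
z -> x = 1/3 -> 1/3 = 1
(x || z) -> (z -> x) = 1/3 -> 1 = 1
((y || y) -> (!x || (y || y))) <-> ((x || z) -> (z -> x)) = 1 <-> 1 = 1
!!!z || (((y || y) -> (!x || (y || y))) <-> ((x || z) -> (z -> x))) = 2/3 || 1 = 1

1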